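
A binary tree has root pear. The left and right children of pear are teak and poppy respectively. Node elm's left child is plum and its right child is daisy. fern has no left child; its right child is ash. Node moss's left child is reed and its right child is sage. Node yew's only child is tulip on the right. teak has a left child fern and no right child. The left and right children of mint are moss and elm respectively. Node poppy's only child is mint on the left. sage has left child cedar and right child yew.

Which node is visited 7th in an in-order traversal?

In-order visits the left subtree, then the node, then the right subtree.
At pear: go left to teak.
  At teak: go left to fern.
    At fern: no left child.
    Visit fern.
    At fern: go right to ash.
      ash is a leaf — visit ash.
  Visit teak.
  At teak: no right child.
Visit pear.
At pear: go right to poppy.
  At poppy: go left to mint.
    At mint: go left to moss.
      At moss: go left to reed.
        reed is a leaf — visit reed.
      Visit moss.
      At moss: go right to sage.
        At sage: go left to cedar.
          cedar is a leaf — visit cedar.
        Visit sage.
        At sage: go right to yew.
          At yew: no left child.
          Visit yew.
          At yew: go right to tulip.
            tulip is a leaf — visit tulip.
    Visit mint.
    At mint: go right to elm.
      At elm: go left to plum.
        plum is a leaf — visit plum.
      Visit elm.
      At elm: go right to daisy.
        daisy is a leaf — visit daisy.
  Visit poppy.
  At poppy: no right child.
Full in-order sequence: fern, ash, teak, pear, reed, moss, cedar, sage, yew, tulip, mint, plum, elm, daisy, poppy.

cedar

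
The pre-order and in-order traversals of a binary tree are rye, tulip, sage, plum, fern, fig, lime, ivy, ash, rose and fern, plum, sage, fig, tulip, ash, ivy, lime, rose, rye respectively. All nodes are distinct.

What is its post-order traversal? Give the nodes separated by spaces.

fern plum fig sage ash ivy rose lime tulip rye

The first element of pre-order is the root; it splits in-order into left and right subtrees.
Root rye: left subtree has 9 nodes {fern, plum, sage, fig, tulip, ash, ivy, lime, rose}, right has 0 { }.
  Root tulip: left subtree has 4 nodes {fern, plum, sage, fig}, right has 4 {ash, ivy, lime, rose}.
    Root sage: left subtree has 2 nodes {fern, plum}, right has 1 {fig}.
      Root plum: left subtree has 1 node {fern}, right has 0 { }.
    Root lime: left subtree has 2 nodes {ash, ivy}, right has 1 {rose}.
      Root ivy: left subtree has 1 node {ash}, right has 0 { }.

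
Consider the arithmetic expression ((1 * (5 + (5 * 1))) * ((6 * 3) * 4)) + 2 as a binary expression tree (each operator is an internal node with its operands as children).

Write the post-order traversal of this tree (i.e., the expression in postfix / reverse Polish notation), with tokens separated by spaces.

Post-order on an expression tree gives postfix notation: for each operator, emit left operand, right operand, then the operator.

1 5 5 1 * + * 6 3 * 4 * * 2 +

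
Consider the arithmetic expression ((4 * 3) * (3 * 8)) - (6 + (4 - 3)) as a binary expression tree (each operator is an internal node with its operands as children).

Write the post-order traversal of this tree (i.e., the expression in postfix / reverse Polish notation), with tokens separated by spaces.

4 3 * 3 8 * * 6 4 3 - + -

Post-order on an expression tree gives postfix notation: for each operator, emit left operand, right operand, then the operator.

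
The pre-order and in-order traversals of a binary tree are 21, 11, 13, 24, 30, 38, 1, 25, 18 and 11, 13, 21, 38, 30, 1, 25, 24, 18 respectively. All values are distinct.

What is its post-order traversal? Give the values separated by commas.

13, 11, 38, 25, 1, 30, 18, 24, 21

The first element of pre-order is the root; it splits in-order into left and right subtrees.
Root 21: left subtree has 2 nodes {11, 13}, right has 6 {38, 30, 1, 25, 24, 18}.
  Root 11: left subtree has 0 nodes { }, right has 1 {13}.
  Root 24: left subtree has 4 nodes {38, 30, 1, 25}, right has 1 {18}.
    Root 30: left subtree has 1 node {38}, right has 2 {1, 25}.
      Root 1: left subtree has 0 nodes { }, right has 1 {25}.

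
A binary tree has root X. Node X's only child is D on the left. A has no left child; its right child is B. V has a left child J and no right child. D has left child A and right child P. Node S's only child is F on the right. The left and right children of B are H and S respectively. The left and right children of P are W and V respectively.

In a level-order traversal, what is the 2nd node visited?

D

Level-order visits nodes level by level from the root, left to right within each level.
Level 0: X
Level 1: D
Level 2: A, P
Level 3: B, W, V
Level 4: H, S, J
Level 5: F
Full level-order sequence: X, D, A, P, B, W, V, H, S, J, F.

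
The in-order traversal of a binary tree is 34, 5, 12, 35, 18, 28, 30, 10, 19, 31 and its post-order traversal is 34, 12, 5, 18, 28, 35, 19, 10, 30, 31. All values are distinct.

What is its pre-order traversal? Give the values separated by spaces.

The last element of post-order is the root; it splits in-order into left and right subtrees.
Root 31: left subtree has 9 nodes {34, 5, 12, 35, 18, 28, 30, 10, 19}, right has 0 { }.
  Root 30: left subtree has 6 nodes {34, 5, 12, 35, 18, 28}, right has 2 {10, 19}.
    Root 35: left subtree has 3 nodes {34, 5, 12}, right has 2 {18, 28}.
      Root 5: left subtree has 1 node {34}, right has 1 {12}.
      Root 28: left subtree has 1 node {18}, right has 0 { }.
    Root 10: left subtree has 0 nodes { }, right has 1 {19}.

31 30 35 5 34 12 28 18 10 19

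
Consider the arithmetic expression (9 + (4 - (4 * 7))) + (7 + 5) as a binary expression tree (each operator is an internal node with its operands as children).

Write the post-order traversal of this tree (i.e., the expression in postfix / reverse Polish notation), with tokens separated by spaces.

9 4 4 7 * - + 7 5 + +

Post-order on an expression tree gives postfix notation: for each operator, emit left operand, right operand, then the operator.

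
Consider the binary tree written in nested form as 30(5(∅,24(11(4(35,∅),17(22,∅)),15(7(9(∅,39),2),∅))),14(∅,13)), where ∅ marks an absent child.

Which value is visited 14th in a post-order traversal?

14

Post-order visits the left subtree, then the right subtree, then the node.
At 30: go left to 5.
  At 5: no left child.
  At 5: go right to 24.
    At 24: go left to 11.
      At 11: go left to 4.
        At 4: go left to 35.
          35 is a leaf — visit 35.
        At 4: no right child.
        Visit 4.
      At 11: go right to 17.
        At 17: go left to 22.
          22 is a leaf — visit 22.
        At 17: no right child.
        Visit 17.
      Visit 11.
    At 24: go right to 15.
      At 15: go left to 7.
        At 7: go left to 9.
          At 9: no left child.
          At 9: go right to 39.
            39 is a leaf — visit 39.
          Visit 9.
        At 7: go right to 2.
          2 is a leaf — visit 2.
        Visit 7.
      At 15: no right child.
      Visit 15.
    Visit 24.
  Visit 5.
At 30: go right to 14.
  At 14: no left child.
  At 14: go right to 13.
    13 is a leaf — visit 13.
  Visit 14.
Visit 30.
Full post-order sequence: 35, 4, 22, 17, 11, 39, 9, 2, 7, 15, 24, 5, 13, 14, 30.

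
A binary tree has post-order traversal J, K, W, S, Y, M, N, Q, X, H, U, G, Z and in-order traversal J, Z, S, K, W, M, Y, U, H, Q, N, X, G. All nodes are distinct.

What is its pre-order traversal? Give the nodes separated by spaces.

Z J G U M S W K Y H X Q N

The last element of post-order is the root; it splits in-order into left and right subtrees.
Root Z: left subtree has 1 node {J}, right has 11 {S, K, W, M, Y, U, H, Q, N, X, G}.
  Root G: left subtree has 10 nodes {S, K, W, M, Y, U, H, Q, N, X}, right has 0 { }.
    Root U: left subtree has 5 nodes {S, K, W, M, Y}, right has 4 {H, Q, N, X}.
      Root M: left subtree has 3 nodes {S, K, W}, right has 1 {Y}.
        Root S: left subtree has 0 nodes { }, right has 2 {K, W}.
          Root W: left subtree has 1 node {K}, right has 0 { }.
      Root H: left subtree has 0 nodes { }, right has 3 {Q, N, X}.
        Root X: left subtree has 2 nodes {Q, N}, right has 0 { }.
          Root Q: left subtree has 0 nodes { }, right has 1 {N}.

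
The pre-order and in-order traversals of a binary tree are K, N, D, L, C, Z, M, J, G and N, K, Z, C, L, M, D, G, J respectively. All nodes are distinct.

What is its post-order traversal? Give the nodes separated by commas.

N, Z, C, M, L, G, J, D, K

The first element of pre-order is the root; it splits in-order into left and right subtrees.
Root K: left subtree has 1 node {N}, right has 7 {Z, C, L, M, D, G, J}.
  Root D: left subtree has 4 nodes {Z, C, L, M}, right has 2 {G, J}.
    Root L: left subtree has 2 nodes {Z, C}, right has 1 {M}.
      Root C: left subtree has 1 node {Z}, right has 0 { }.
    Root J: left subtree has 1 node {G}, right has 0 { }.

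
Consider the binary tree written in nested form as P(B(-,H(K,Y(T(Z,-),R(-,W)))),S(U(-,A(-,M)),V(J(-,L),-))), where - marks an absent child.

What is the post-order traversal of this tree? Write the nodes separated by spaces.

Post-order visits the left subtree, then the right subtree, then the node.
At P: go left to B.
  At B: no left child.
  At B: go right to H.
    At H: go left to K.
      K is a leaf — visit K.
    At H: go right to Y.
      At Y: go left to T.
        At T: go left to Z.
          Z is a leaf — visit Z.
        At T: no right child.
        Visit T.
      At Y: go right to R.
        At R: no left child.
        At R: go right to W.
          W is a leaf — visit W.
        Visit R.
      Visit Y.
    Visit H.
  Visit B.
At P: go right to S.
  At S: go left to U.
    At U: no left child.
    At U: go right to A.
      At A: no left child.
      At A: go right to M.
        M is a leaf — visit M.
      Visit A.
    Visit U.
  At S: go right to V.
    At V: go left to J.
      At J: no left child.
      At J: go right to L.
        L is a leaf — visit L.
      Visit J.
    At V: no right child.
    Visit V.
  Visit S.
Visit P.

K Z T W R Y H B M A U L J V S P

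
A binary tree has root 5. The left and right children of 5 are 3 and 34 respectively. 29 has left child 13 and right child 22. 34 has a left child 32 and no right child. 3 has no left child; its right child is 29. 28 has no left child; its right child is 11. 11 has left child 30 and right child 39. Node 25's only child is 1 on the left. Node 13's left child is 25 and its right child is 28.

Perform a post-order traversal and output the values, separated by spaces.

1 25 30 39 11 28 13 22 29 3 32 34 5

Post-order visits the left subtree, then the right subtree, then the node.
At 5: go left to 3.
  At 3: no left child.
  At 3: go right to 29.
    At 29: go left to 13.
      At 13: go left to 25.
        At 25: go left to 1.
          1 is a leaf — visit 1.
        At 25: no right child.
        Visit 25.
      At 13: go right to 28.
        At 28: no left child.
        At 28: go right to 11.
          At 11: go left to 30.
            30 is a leaf — visit 30.
          At 11: go right to 39.
            39 is a leaf — visit 39.
          Visit 11.
        Visit 28.
      Visit 13.
    At 29: go right to 22.
      22 is a leaf — visit 22.
    Visit 29.
  Visit 3.
At 5: go right to 34.
  At 34: go left to 32.
    32 is a leaf — visit 32.
  At 34: no right child.
  Visit 34.
Visit 5.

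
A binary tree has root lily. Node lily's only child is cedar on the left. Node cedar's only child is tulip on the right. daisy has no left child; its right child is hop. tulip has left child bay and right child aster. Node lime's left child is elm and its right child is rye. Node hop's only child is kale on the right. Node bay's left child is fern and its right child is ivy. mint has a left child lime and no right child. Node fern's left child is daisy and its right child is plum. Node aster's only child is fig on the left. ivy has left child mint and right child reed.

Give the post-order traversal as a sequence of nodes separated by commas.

kale, hop, daisy, plum, fern, elm, rye, lime, mint, reed, ivy, bay, fig, aster, tulip, cedar, lily

Post-order visits the left subtree, then the right subtree, then the node.
At lily: go left to cedar.
  At cedar: no left child.
  At cedar: go right to tulip.
    At tulip: go left to bay.
      At bay: go left to fern.
        At fern: go left to daisy.
          At daisy: no left child.
          At daisy: go right to hop.
            At hop: no left child.
            At hop: go right to kale.
              kale is a leaf — visit kale.
            Visit hop.
          Visit daisy.
        At fern: go right to plum.
          plum is a leaf — visit plum.
        Visit fern.
      At bay: go right to ivy.
        At ivy: go left to mint.
          At mint: go left to lime.
            At lime: go left to elm.
              elm is a leaf — visit elm.
            At lime: go right to rye.
              rye is a leaf — visit rye.
            Visit lime.
          At mint: no right child.
          Visit mint.
        At ivy: go right to reed.
          reed is a leaf — visit reed.
        Visit ivy.
      Visit bay.
    At tulip: go right to aster.
      At aster: go left to fig.
        fig is a leaf — visit fig.
      At aster: no right child.
      Visit aster.
    Visit tulip.
  Visit cedar.
At lily: no right child.
Visit lily.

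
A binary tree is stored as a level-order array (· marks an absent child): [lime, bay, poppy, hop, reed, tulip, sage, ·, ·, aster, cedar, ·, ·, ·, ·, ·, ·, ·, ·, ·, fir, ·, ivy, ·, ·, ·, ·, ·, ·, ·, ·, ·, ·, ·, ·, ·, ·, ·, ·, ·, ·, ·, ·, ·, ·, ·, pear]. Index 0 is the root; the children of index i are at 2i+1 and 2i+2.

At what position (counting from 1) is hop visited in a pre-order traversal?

Pre-order visits the node, then its left subtree, then its right subtree.
Visit lime.
At lime: go left to bay.
  Visit bay.
  At bay: go left to hop.
    hop is a leaf — visit hop.
  At bay: go right to reed.
    Visit reed.
    At reed: go left to aster.
      Visit aster.
      At aster: no left child.
      At aster: go right to fir.
        fir is a leaf — visit fir.
    At reed: go right to cedar.
      Visit cedar.
      At cedar: no left child.
      At cedar: go right to ivy.
        Visit ivy.
        At ivy: no left child.
        At ivy: go right to pear.
          pear is a leaf — visit pear.
At lime: go right to poppy.
  Visit poppy.
  At poppy: go left to tulip.
    tulip is a leaf — visit tulip.
  At poppy: go right to sage.
    sage is a leaf — visit sage.
Full pre-order sequence: lime, bay, hop, reed, aster, fir, cedar, ivy, pear, poppy, tulip, sage.

3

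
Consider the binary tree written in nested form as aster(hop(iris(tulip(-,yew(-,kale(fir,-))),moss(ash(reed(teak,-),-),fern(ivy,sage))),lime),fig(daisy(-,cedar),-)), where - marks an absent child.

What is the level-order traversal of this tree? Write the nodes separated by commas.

Level-order visits nodes level by level from the root, left to right within each level.
Level 0: aster
Level 1: hop, fig
Level 2: iris, lime, daisy
Level 3: tulip, moss, cedar
Level 4: yew, ash, fern
Level 5: kale, reed, ivy, sage
Level 6: fir, teak

aster, hop, fig, iris, lime, daisy, tulip, moss, cedar, yew, ash, fern, kale, reed, ivy, sage, fir, teak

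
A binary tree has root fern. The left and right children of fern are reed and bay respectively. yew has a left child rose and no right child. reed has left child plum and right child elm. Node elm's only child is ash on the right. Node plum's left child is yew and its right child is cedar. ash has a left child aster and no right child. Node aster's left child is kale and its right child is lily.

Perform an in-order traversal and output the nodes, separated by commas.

In-order visits the left subtree, then the node, then the right subtree.
At fern: go left to reed.
  At reed: go left to plum.
    At plum: go left to yew.
      At yew: go left to rose.
        rose is a leaf — visit rose.
      Visit yew.
      At yew: no right child.
    Visit plum.
    At plum: go right to cedar.
      cedar is a leaf — visit cedar.
  Visit reed.
  At reed: go right to elm.
    At elm: no left child.
    Visit elm.
    At elm: go right to ash.
      At ash: go left to aster.
        At aster: go left to kale.
          kale is a leaf — visit kale.
        Visit aster.
        At aster: go right to lily.
          lily is a leaf — visit lily.
      Visit ash.
      At ash: no right child.
Visit fern.
At fern: go right to bay.
  bay is a leaf — visit bay.

rose, yew, plum, cedar, reed, elm, kale, aster, lily, ash, fern, bay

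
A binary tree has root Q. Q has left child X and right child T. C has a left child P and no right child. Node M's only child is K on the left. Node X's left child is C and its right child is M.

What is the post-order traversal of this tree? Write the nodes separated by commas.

P, C, K, M, X, T, Q

Post-order visits the left subtree, then the right subtree, then the node.
At Q: go left to X.
  At X: go left to C.
    At C: go left to P.
      P is a leaf — visit P.
    At C: no right child.
    Visit C.
  At X: go right to M.
    At M: go left to K.
      K is a leaf — visit K.
    At M: no right child.
    Visit M.
  Visit X.
At Q: go right to T.
  T is a leaf — visit T.
Visit Q.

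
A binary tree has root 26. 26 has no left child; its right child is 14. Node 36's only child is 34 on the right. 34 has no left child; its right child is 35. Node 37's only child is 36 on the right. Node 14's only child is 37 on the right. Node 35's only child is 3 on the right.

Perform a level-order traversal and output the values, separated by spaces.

Level-order visits nodes level by level from the root, left to right within each level.
Level 0: 26
Level 1: 14
Level 2: 37
Level 3: 36
Level 4: 34
Level 5: 35
Level 6: 3

26 14 37 36 34 35 3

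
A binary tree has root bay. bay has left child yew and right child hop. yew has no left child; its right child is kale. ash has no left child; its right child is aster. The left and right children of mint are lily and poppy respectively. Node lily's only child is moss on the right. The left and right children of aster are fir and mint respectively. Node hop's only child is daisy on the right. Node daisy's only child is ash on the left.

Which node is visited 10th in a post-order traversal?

Post-order visits the left subtree, then the right subtree, then the node.
At bay: go left to yew.
  At yew: no left child.
  At yew: go right to kale.
    kale is a leaf — visit kale.
  Visit yew.
At bay: go right to hop.
  At hop: no left child.
  At hop: go right to daisy.
    At daisy: go left to ash.
      At ash: no left child.
      At ash: go right to aster.
        At aster: go left to fir.
          fir is a leaf — visit fir.
        At aster: go right to mint.
          At mint: go left to lily.
            At lily: no left child.
            At lily: go right to moss.
              moss is a leaf — visit moss.
            Visit lily.
          At mint: go right to poppy.
            poppy is a leaf — visit poppy.
          Visit mint.
        Visit aster.
      Visit ash.
    At daisy: no right child.
    Visit daisy.
  Visit hop.
Visit bay.
Full post-order sequence: kale, yew, fir, moss, lily, poppy, mint, aster, ash, daisy, hop, bay.

daisy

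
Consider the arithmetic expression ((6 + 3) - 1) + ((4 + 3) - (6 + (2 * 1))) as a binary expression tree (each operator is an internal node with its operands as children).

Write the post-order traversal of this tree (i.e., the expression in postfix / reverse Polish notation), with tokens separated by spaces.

Post-order on an expression tree gives postfix notation: for each operator, emit left operand, right operand, then the operator.

6 3 + 1 - 4 3 + 6 2 1 * + - +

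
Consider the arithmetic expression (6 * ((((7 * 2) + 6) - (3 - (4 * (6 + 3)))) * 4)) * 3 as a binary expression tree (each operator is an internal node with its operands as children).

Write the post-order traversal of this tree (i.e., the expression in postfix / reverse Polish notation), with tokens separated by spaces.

Post-order on an expression tree gives postfix notation: for each operator, emit left operand, right operand, then the operator.

6 7 2 * 6 + 3 4 6 3 + * - - 4 * * 3 *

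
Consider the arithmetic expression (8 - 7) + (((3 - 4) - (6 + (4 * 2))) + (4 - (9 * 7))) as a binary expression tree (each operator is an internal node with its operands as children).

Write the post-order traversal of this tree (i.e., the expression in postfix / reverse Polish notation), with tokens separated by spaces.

Post-order on an expression tree gives postfix notation: for each operator, emit left operand, right operand, then the operator.

8 7 - 3 4 - 6 4 2 * + - 4 9 7 * - + +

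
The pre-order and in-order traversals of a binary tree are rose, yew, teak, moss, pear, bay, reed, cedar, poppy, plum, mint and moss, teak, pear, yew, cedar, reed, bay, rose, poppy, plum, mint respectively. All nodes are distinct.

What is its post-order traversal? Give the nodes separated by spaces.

moss pear teak cedar reed bay yew mint plum poppy rose

The first element of pre-order is the root; it splits in-order into left and right subtrees.
Root rose: left subtree has 7 nodes {moss, teak, pear, yew, cedar, reed, bay}, right has 3 {poppy, plum, mint}.
  Root yew: left subtree has 3 nodes {moss, teak, pear}, right has 3 {cedar, reed, bay}.
    Root teak: left subtree has 1 node {moss}, right has 1 {pear}.
    Root bay: left subtree has 2 nodes {cedar, reed}, right has 0 { }.
      Root reed: left subtree has 1 node {cedar}, right has 0 { }.
  Root poppy: left subtree has 0 nodes { }, right has 2 {plum, mint}.
    Root plum: left subtree has 0 nodes { }, right has 1 {mint}.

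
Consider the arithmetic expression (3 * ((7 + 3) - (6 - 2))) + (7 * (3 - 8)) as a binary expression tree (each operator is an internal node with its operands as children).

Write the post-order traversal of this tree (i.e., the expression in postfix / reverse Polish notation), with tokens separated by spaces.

Post-order on an expression tree gives postfix notation: for each operator, emit left operand, right operand, then the operator.

3 7 3 + 6 2 - - * 7 3 8 - * +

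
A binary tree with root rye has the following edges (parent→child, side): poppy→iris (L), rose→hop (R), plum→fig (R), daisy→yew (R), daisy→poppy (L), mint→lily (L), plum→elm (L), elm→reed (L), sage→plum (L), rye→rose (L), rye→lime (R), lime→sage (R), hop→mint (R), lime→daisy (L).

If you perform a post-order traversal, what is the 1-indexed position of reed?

9

Post-order visits the left subtree, then the right subtree, then the node.
At rye: go left to rose.
  At rose: no left child.
  At rose: go right to hop.
    At hop: no left child.
    At hop: go right to mint.
      At mint: go left to lily.
        lily is a leaf — visit lily.
      At mint: no right child.
      Visit mint.
    Visit hop.
  Visit rose.
At rye: go right to lime.
  At lime: go left to daisy.
    At daisy: go left to poppy.
      At poppy: go left to iris.
        iris is a leaf — visit iris.
      At poppy: no right child.
      Visit poppy.
    At daisy: go right to yew.
      yew is a leaf — visit yew.
    Visit daisy.
  At lime: go right to sage.
    At sage: go left to plum.
      At plum: go left to elm.
        At elm: go left to reed.
          reed is a leaf — visit reed.
        At elm: no right child.
        Visit elm.
      At plum: go right to fig.
        fig is a leaf — visit fig.
      Visit plum.
    At sage: no right child.
    Visit sage.
  Visit lime.
Visit rye.
Full post-order sequence: lily, mint, hop, rose, iris, poppy, yew, daisy, reed, elm, fig, plum, sage, lime, rye.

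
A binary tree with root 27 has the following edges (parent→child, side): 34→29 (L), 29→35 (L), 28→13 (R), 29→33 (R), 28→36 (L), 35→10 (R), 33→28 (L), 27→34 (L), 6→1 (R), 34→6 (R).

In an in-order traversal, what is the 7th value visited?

33

In-order visits the left subtree, then the node, then the right subtree.
At 27: go left to 34.
  At 34: go left to 29.
    At 29: go left to 35.
      At 35: no left child.
      Visit 35.
      At 35: go right to 10.
        10 is a leaf — visit 10.
    Visit 29.
    At 29: go right to 33.
      At 33: go left to 28.
        At 28: go left to 36.
          36 is a leaf — visit 36.
        Visit 28.
        At 28: go right to 13.
          13 is a leaf — visit 13.
      Visit 33.
      At 33: no right child.
  Visit 34.
  At 34: go right to 6.
    At 6: no left child.
    Visit 6.
    At 6: go right to 1.
      1 is a leaf — visit 1.
Visit 27.
At 27: no right child.
Full in-order sequence: 35, 10, 29, 36, 28, 13, 33, 34, 6, 1, 27.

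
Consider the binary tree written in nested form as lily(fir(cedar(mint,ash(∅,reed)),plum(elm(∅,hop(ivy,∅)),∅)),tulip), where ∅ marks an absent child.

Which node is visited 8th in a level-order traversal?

elm

Level-order visits nodes level by level from the root, left to right within each level.
Level 0: lily
Level 1: fir, tulip
Level 2: cedar, plum
Level 3: mint, ash, elm
Level 4: reed, hop
Level 5: ivy
Full level-order sequence: lily, fir, tulip, cedar, plum, mint, ash, elm, reed, hop, ivy.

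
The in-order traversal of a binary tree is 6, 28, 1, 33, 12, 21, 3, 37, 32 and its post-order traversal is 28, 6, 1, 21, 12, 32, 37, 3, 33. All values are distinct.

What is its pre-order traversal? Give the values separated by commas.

33, 1, 6, 28, 3, 12, 21, 37, 32

The last element of post-order is the root; it splits in-order into left and right subtrees.
Root 33: left subtree has 3 nodes {6, 28, 1}, right has 5 {12, 21, 3, 37, 32}.
  Root 1: left subtree has 2 nodes {6, 28}, right has 0 { }.
    Root 6: left subtree has 0 nodes { }, right has 1 {28}.
  Root 3: left subtree has 2 nodes {12, 21}, right has 2 {37, 32}.
    Root 12: left subtree has 0 nodes { }, right has 1 {21}.
    Root 37: left subtree has 0 nodes { }, right has 1 {32}.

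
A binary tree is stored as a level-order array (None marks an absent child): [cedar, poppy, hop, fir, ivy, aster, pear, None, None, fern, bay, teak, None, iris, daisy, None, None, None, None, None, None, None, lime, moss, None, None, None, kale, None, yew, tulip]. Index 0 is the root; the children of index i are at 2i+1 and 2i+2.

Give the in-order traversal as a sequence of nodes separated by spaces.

In-order visits the left subtree, then the node, then the right subtree.
At cedar: go left to poppy.
  At poppy: go left to fir.
    fir is a leaf — visit fir.
  Visit poppy.
  At poppy: go right to ivy.
    At ivy: go left to fern.
      fern is a leaf — visit fern.
    Visit ivy.
    At ivy: go right to bay.
      At bay: no left child.
      Visit bay.
      At bay: go right to lime.
        lime is a leaf — visit lime.
Visit cedar.
At cedar: go right to hop.
  At hop: go left to aster.
    At aster: go left to teak.
      At teak: go left to moss.
        moss is a leaf — visit moss.
      Visit teak.
      At teak: no right child.
    Visit aster.
    At aster: no right child.
  Visit hop.
  At hop: go right to pear.
    At pear: go left to iris.
      At iris: go left to kale.
        kale is a leaf — visit kale.
      Visit iris.
      At iris: no right child.
    Visit pear.
    At pear: go right to daisy.
      At daisy: go left to yew.
        yew is a leaf — visit yew.
      Visit daisy.
      At daisy: go right to tulip.
        tulip is a leaf — visit tulip.

fir poppy fern ivy bay lime cedar moss teak aster hop kale iris pear yew daisy tulip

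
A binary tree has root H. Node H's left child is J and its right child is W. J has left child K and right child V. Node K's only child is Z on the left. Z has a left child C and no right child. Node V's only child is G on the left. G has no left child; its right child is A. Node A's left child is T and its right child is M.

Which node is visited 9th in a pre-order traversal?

Pre-order visits the node, then its left subtree, then its right subtree.
Visit H.
At H: go left to J.
  Visit J.
  At J: go left to K.
    Visit K.
    At K: go left to Z.
      Visit Z.
      At Z: go left to C.
        C is a leaf — visit C.
      At Z: no right child.
    At K: no right child.
  At J: go right to V.
    Visit V.
    At V: go left to G.
      Visit G.
      At G: no left child.
      At G: go right to A.
        Visit A.
        At A: go left to T.
          T is a leaf — visit T.
        At A: go right to M.
          M is a leaf — visit M.
    At V: no right child.
At H: go right to W.
  W is a leaf — visit W.
Full pre-order sequence: H, J, K, Z, C, V, G, A, T, M, W.

T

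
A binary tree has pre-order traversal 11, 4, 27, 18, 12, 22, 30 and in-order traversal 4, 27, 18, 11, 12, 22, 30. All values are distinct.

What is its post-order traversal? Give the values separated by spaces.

18 27 4 30 22 12 11

The first element of pre-order is the root; it splits in-order into left and right subtrees.
Root 11: left subtree has 3 nodes {4, 27, 18}, right has 3 {12, 22, 30}.
  Root 4: left subtree has 0 nodes { }, right has 2 {27, 18}.
    Root 27: left subtree has 0 nodes { }, right has 1 {18}.
  Root 12: left subtree has 0 nodes { }, right has 2 {22, 30}.
    Root 22: left subtree has 0 nodes { }, right has 1 {30}.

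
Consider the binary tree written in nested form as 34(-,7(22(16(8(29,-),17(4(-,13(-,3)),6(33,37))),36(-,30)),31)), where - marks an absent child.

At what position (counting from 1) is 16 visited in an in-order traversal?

In-order visits the left subtree, then the node, then the right subtree.
At 34: no left child.
Visit 34.
At 34: go right to 7.
  At 7: go left to 22.
    At 22: go left to 16.
      At 16: go left to 8.
        At 8: go left to 29.
          29 is a leaf — visit 29.
        Visit 8.
        At 8: no right child.
      Visit 16.
      At 16: go right to 17.
        At 17: go left to 4.
          At 4: no left child.
          Visit 4.
          At 4: go right to 13.
            At 13: no left child.
            Visit 13.
            At 13: go right to 3.
              3 is a leaf — visit 3.
        Visit 17.
        At 17: go right to 6.
          At 6: go left to 33.
            33 is a leaf — visit 33.
          Visit 6.
          At 6: go right to 37.
            37 is a leaf — visit 37.
    Visit 22.
    At 22: go right to 36.
      At 36: no left child.
      Visit 36.
      At 36: go right to 30.
        30 is a leaf — visit 30.
  Visit 7.
  At 7: go right to 31.
    31 is a leaf — visit 31.
Full in-order sequence: 34, 29, 8, 16, 4, 13, 3, 17, 33, 6, 37, 22, 36, 30, 7, 31.

4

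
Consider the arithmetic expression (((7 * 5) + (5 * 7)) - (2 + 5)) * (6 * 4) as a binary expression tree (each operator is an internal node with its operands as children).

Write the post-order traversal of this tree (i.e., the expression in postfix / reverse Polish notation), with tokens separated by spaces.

7 5 * 5 7 * + 2 5 + - 6 4 * *

Post-order on an expression tree gives postfix notation: for each operator, emit left operand, right operand, then the operator.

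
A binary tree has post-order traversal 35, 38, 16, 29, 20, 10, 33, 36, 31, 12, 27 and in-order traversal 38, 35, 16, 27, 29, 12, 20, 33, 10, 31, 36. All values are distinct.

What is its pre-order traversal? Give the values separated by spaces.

27 16 38 35 12 29 31 33 20 10 36

The last element of post-order is the root; it splits in-order into left and right subtrees.
Root 27: left subtree has 3 nodes {38, 35, 16}, right has 7 {29, 12, 20, 33, 10, 31, 36}.
  Root 16: left subtree has 2 nodes {38, 35}, right has 0 { }.
    Root 38: left subtree has 0 nodes { }, right has 1 {35}.
  Root 12: left subtree has 1 node {29}, right has 5 {20, 33, 10, 31, 36}.
    Root 31: left subtree has 3 nodes {20, 33, 10}, right has 1 {36}.
      Root 33: left subtree has 1 node {20}, right has 1 {10}.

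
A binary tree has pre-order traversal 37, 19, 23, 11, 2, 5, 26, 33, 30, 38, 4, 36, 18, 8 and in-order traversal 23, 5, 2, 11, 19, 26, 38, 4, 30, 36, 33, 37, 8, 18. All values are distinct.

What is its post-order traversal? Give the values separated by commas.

The first element of pre-order is the root; it splits in-order into left and right subtrees.
Root 37: left subtree has 11 nodes {23, 5, 2, 11, 19, 26, 38, 4, 30, 36, 33}, right has 2 {8, 18}.
  Root 19: left subtree has 4 nodes {23, 5, 2, 11}, right has 6 {26, 38, 4, 30, 36, 33}.
    Root 23: left subtree has 0 nodes { }, right has 3 {5, 2, 11}.
      Root 11: left subtree has 2 nodes {5, 2}, right has 0 { }.
        Root 2: left subtree has 1 node {5}, right has 0 { }.
    Root 26: left subtree has 0 nodes { }, right has 5 {38, 4, 30, 36, 33}.
      Root 33: left subtree has 4 nodes {38, 4, 30, 36}, right has 0 { }.
        Root 30: left subtree has 2 nodes {38, 4}, right has 1 {36}.
          Root 38: left subtree has 0 nodes { }, right has 1 {4}.
  Root 18: left subtree has 1 node {8}, right has 0 { }.

5, 2, 11, 23, 4, 38, 36, 30, 33, 26, 19, 8, 18, 37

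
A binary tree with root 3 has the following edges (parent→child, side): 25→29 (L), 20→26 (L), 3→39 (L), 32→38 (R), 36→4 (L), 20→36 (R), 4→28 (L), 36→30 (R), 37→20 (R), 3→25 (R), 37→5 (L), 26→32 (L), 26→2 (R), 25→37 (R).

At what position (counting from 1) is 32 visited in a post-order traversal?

5

Post-order visits the left subtree, then the right subtree, then the node.
At 3: go left to 39.
  39 is a leaf — visit 39.
At 3: go right to 25.
  At 25: go left to 29.
    29 is a leaf — visit 29.
  At 25: go right to 37.
    At 37: go left to 5.
      5 is a leaf — visit 5.
    At 37: go right to 20.
      At 20: go left to 26.
        At 26: go left to 32.
          At 32: no left child.
          At 32: go right to 38.
            38 is a leaf — visit 38.
          Visit 32.
        At 26: go right to 2.
          2 is a leaf — visit 2.
        Visit 26.
      At 20: go right to 36.
        At 36: go left to 4.
          At 4: go left to 28.
            28 is a leaf — visit 28.
          At 4: no right child.
          Visit 4.
        At 36: go right to 30.
          30 is a leaf — visit 30.
        Visit 36.
      Visit 20.
    Visit 37.
  Visit 25.
Visit 3.
Full post-order sequence: 39, 29, 5, 38, 32, 2, 26, 28, 4, 30, 36, 20, 37, 25, 3.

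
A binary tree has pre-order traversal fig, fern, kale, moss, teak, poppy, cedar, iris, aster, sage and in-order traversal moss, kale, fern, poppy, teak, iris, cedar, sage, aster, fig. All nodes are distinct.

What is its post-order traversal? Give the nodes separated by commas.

The first element of pre-order is the root; it splits in-order into left and right subtrees.
Root fig: left subtree has 9 nodes {moss, kale, fern, poppy, teak, iris, cedar, sage, aster}, right has 0 { }.
  Root fern: left subtree has 2 nodes {moss, kale}, right has 6 {poppy, teak, iris, cedar, sage, aster}.
    Root kale: left subtree has 1 node {moss}, right has 0 { }.
    Root teak: left subtree has 1 node {poppy}, right has 4 {iris, cedar, sage, aster}.
      Root cedar: left subtree has 1 node {iris}, right has 2 {sage, aster}.
        Root aster: left subtree has 1 node {sage}, right has 0 { }.

moss, kale, poppy, iris, sage, aster, cedar, teak, fern, fig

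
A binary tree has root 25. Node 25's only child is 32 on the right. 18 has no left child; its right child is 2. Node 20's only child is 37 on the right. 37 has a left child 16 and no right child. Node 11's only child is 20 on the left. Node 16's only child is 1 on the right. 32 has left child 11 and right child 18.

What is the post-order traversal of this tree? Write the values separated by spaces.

Post-order visits the left subtree, then the right subtree, then the node.
At 25: no left child.
At 25: go right to 32.
  At 32: go left to 11.
    At 11: go left to 20.
      At 20: no left child.
      At 20: go right to 37.
        At 37: go left to 16.
          At 16: no left child.
          At 16: go right to 1.
            1 is a leaf — visit 1.
          Visit 16.
        At 37: no right child.
        Visit 37.
      Visit 20.
    At 11: no right child.
    Visit 11.
  At 32: go right to 18.
    At 18: no left child.
    At 18: go right to 2.
      2 is a leaf — visit 2.
    Visit 18.
  Visit 32.
Visit 25.

1 16 37 20 11 2 18 32 25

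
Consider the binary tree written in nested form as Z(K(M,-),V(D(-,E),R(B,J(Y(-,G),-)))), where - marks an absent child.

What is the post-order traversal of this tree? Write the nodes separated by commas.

Post-order visits the left subtree, then the right subtree, then the node.
At Z: go left to K.
  At K: go left to M.
    M is a leaf — visit M.
  At K: no right child.
  Visit K.
At Z: go right to V.
  At V: go left to D.
    At D: no left child.
    At D: go right to E.
      E is a leaf — visit E.
    Visit D.
  At V: go right to R.
    At R: go left to B.
      B is a leaf — visit B.
    At R: go right to J.
      At J: go left to Y.
        At Y: no left child.
        At Y: go right to G.
          G is a leaf — visit G.
        Visit Y.
      At J: no right child.
      Visit J.
    Visit R.
  Visit V.
Visit Z.

M, K, E, D, B, G, Y, J, R, V, Z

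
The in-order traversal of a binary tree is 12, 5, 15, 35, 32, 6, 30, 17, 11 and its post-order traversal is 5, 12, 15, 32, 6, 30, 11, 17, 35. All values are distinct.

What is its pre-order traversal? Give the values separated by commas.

35, 15, 12, 5, 17, 30, 6, 32, 11

The last element of post-order is the root; it splits in-order into left and right subtrees.
Root 35: left subtree has 3 nodes {12, 5, 15}, right has 5 {32, 6, 30, 17, 11}.
  Root 15: left subtree has 2 nodes {12, 5}, right has 0 { }.
    Root 12: left subtree has 0 nodes { }, right has 1 {5}.
  Root 17: left subtree has 3 nodes {32, 6, 30}, right has 1 {11}.
    Root 30: left subtree has 2 nodes {32, 6}, right has 0 { }.
      Root 6: left subtree has 1 node {32}, right has 0 { }.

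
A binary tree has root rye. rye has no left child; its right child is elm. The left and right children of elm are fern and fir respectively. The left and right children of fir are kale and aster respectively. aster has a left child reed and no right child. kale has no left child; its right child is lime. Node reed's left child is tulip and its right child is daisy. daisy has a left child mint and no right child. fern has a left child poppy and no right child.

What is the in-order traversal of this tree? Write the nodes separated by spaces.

rye poppy fern elm kale lime fir tulip reed mint daisy aster

In-order visits the left subtree, then the node, then the right subtree.
At rye: no left child.
Visit rye.
At rye: go right to elm.
  At elm: go left to fern.
    At fern: go left to poppy.
      poppy is a leaf — visit poppy.
    Visit fern.
    At fern: no right child.
  Visit elm.
  At elm: go right to fir.
    At fir: go left to kale.
      At kale: no left child.
      Visit kale.
      At kale: go right to lime.
        lime is a leaf — visit lime.
    Visit fir.
    At fir: go right to aster.
      At aster: go left to reed.
        At reed: go left to tulip.
          tulip is a leaf — visit tulip.
        Visit reed.
        At reed: go right to daisy.
          At daisy: go left to mint.
            mint is a leaf — visit mint.
          Visit daisy.
          At daisy: no right child.
      Visit aster.
      At aster: no right child.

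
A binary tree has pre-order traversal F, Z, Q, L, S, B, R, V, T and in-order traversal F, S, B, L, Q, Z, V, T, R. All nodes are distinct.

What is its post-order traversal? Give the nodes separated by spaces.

B S L Q T V R Z F

The first element of pre-order is the root; it splits in-order into left and right subtrees.
Root F: left subtree has 0 nodes { }, right has 8 {S, B, L, Q, Z, V, T, R}.
  Root Z: left subtree has 4 nodes {S, B, L, Q}, right has 3 {V, T, R}.
    Root Q: left subtree has 3 nodes {S, B, L}, right has 0 { }.
      Root L: left subtree has 2 nodes {S, B}, right has 0 { }.
        Root S: left subtree has 0 nodes { }, right has 1 {B}.
    Root R: left subtree has 2 nodes {V, T}, right has 0 { }.
      Root V: left subtree has 0 nodes { }, right has 1 {T}.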